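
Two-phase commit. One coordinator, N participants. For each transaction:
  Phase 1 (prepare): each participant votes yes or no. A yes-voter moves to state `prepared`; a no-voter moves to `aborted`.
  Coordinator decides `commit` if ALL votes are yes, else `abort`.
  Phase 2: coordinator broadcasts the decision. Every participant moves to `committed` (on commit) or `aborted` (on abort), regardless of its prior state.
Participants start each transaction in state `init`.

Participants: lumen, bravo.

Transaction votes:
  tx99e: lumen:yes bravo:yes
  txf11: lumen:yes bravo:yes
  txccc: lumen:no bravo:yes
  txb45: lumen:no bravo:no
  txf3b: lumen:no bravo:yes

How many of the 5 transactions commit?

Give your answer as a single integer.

tx99e: all yes -> commit (commits=1)
txf11: all yes -> commit (commits=2)
txccc: no from lumen -> abort (commits=2)
txb45: no from lumen, bravo -> abort (commits=2)
txf3b: no from lumen -> abort (commits=2)

Answer: 2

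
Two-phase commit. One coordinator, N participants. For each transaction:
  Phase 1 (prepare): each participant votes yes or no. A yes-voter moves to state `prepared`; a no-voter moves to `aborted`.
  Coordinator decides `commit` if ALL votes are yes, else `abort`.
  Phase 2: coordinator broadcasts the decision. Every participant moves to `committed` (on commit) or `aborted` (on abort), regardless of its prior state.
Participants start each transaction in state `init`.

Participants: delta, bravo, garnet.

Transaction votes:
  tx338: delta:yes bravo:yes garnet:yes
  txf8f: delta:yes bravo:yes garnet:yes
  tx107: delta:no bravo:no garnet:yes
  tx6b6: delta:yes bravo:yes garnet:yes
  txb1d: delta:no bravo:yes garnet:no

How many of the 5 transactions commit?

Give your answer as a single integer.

tx338: all yes -> commit (commits=1)
txf8f: all yes -> commit (commits=2)
tx107: no from delta, bravo -> abort (commits=2)
tx6b6: all yes -> commit (commits=3)
txb1d: no from delta, garnet -> abort (commits=3)

Answer: 3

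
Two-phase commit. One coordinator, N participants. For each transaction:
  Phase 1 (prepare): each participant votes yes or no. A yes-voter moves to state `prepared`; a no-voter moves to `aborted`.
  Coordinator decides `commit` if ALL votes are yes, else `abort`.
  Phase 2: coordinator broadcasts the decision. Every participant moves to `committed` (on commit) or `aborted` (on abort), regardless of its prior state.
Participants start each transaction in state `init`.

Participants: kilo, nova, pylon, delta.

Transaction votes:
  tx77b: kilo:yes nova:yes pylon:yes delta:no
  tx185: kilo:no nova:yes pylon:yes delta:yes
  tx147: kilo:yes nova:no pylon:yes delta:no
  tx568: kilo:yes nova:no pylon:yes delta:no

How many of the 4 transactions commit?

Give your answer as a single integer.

Answer: 0

Derivation:
tx77b: no from delta -> abort (commits=0)
tx185: no from kilo -> abort (commits=0)
tx147: no from nova, delta -> abort (commits=0)
tx568: no from nova, delta -> abort (commits=0)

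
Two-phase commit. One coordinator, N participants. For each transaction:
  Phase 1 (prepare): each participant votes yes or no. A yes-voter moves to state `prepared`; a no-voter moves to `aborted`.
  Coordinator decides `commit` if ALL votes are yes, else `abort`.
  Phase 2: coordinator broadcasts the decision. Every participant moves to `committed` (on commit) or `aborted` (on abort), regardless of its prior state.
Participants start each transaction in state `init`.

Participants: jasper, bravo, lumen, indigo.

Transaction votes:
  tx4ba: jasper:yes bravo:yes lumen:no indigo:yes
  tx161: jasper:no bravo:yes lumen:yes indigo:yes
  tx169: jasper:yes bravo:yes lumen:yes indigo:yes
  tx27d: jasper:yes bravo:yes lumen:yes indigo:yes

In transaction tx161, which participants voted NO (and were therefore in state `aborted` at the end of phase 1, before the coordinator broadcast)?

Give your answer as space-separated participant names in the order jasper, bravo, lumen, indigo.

Answer: jasper

Derivation:
Txn tx161 phase 1: jasper no -> aborted; bravo yes -> prepared; lumen yes -> prepared; indigo yes -> prepared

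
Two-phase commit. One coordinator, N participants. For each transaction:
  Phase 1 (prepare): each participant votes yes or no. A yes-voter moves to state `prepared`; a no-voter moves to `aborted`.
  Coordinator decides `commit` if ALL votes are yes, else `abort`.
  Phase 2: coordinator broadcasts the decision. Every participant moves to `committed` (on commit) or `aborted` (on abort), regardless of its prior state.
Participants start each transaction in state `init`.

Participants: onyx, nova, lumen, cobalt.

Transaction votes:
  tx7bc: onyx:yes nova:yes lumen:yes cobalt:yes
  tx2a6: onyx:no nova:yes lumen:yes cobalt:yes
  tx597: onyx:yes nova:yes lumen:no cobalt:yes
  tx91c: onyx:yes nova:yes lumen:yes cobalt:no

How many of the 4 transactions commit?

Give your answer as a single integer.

tx7bc: all yes -> commit (commits=1)
tx2a6: no from onyx -> abort (commits=1)
tx597: no from lumen -> abort (commits=1)
tx91c: no from cobalt -> abort (commits=1)

Answer: 1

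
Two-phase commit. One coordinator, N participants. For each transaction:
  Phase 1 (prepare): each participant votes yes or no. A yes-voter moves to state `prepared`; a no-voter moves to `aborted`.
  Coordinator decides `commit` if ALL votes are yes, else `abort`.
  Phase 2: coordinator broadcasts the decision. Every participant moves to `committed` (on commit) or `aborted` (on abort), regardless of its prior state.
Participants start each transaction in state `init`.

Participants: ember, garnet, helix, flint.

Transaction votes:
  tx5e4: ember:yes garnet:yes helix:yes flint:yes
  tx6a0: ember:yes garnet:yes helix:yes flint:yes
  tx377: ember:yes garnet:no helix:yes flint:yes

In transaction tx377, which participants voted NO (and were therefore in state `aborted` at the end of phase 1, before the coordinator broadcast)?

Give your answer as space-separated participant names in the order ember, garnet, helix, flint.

Answer: garnet

Derivation:
Txn tx377 phase 1: ember yes -> prepared; garnet no -> aborted; helix yes -> prepared; flint yes -> prepared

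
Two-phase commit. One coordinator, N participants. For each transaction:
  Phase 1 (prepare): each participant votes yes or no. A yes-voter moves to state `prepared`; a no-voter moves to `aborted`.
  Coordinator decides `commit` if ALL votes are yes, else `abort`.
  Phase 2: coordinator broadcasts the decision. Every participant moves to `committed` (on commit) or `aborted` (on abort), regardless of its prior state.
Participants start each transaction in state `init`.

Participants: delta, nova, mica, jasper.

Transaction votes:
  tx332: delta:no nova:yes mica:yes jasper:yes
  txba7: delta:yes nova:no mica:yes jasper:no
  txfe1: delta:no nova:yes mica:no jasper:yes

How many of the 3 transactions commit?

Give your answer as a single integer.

tx332: no from delta -> abort (commits=0)
txba7: no from nova, jasper -> abort (commits=0)
txfe1: no from delta, mica -> abort (commits=0)

Answer: 0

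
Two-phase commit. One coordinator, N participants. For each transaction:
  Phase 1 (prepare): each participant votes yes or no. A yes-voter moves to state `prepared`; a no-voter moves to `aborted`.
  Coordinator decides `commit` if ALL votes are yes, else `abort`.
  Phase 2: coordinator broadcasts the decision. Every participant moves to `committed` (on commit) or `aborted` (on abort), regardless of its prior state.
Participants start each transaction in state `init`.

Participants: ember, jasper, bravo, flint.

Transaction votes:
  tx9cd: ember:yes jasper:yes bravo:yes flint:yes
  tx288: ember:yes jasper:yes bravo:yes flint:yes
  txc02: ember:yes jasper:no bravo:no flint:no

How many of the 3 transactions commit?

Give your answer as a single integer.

Answer: 2

Derivation:
tx9cd: all yes -> commit (commits=1)
tx288: all yes -> commit (commits=2)
txc02: no from jasper, bravo, flint -> abort (commits=2)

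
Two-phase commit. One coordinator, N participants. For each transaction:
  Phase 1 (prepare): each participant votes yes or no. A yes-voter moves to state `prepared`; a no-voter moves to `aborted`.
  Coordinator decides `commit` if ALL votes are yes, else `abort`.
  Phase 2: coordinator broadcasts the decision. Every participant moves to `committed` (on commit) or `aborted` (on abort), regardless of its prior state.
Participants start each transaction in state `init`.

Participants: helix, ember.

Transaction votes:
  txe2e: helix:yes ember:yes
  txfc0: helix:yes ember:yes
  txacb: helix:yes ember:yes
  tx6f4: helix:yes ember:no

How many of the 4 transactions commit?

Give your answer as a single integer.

txe2e: all yes -> commit (commits=1)
txfc0: all yes -> commit (commits=2)
txacb: all yes -> commit (commits=3)
tx6f4: no from ember -> abort (commits=3)

Answer: 3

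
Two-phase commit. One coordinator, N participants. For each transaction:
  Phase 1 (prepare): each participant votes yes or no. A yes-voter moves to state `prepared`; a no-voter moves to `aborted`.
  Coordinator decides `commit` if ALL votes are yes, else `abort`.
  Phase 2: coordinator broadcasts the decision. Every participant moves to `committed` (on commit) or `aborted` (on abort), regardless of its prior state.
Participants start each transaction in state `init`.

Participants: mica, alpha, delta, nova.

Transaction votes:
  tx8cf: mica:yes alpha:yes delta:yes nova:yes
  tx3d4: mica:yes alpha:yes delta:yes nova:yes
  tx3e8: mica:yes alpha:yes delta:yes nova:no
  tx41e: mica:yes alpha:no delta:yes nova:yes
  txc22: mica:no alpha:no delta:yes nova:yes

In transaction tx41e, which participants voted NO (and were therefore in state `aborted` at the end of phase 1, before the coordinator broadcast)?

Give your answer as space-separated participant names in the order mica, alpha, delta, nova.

Txn tx41e phase 1: mica yes -> prepared; alpha no -> aborted; delta yes -> prepared; nova yes -> prepared

Answer: alpha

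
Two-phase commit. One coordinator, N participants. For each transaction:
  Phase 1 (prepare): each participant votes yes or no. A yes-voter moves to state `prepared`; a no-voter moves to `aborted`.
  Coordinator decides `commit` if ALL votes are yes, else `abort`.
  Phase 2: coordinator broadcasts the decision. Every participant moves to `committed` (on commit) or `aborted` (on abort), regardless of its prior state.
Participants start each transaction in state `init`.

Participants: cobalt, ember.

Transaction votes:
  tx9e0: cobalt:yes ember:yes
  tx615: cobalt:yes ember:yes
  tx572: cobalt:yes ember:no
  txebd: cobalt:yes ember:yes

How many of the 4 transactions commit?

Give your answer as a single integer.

Answer: 3

Derivation:
tx9e0: all yes -> commit (commits=1)
tx615: all yes -> commit (commits=2)
tx572: no from ember -> abort (commits=2)
txebd: all yes -> commit (commits=3)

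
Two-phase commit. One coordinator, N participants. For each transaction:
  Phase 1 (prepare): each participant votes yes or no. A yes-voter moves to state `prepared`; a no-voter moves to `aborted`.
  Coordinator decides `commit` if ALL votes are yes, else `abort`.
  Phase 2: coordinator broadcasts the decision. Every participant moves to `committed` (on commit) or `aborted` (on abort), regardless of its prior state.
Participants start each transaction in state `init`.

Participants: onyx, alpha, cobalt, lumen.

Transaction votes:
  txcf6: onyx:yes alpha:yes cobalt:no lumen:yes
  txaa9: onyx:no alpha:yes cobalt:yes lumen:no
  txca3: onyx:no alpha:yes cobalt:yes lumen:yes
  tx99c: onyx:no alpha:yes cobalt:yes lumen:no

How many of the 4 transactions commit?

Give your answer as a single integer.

Answer: 0

Derivation:
txcf6: no from cobalt -> abort (commits=0)
txaa9: no from onyx, lumen -> abort (commits=0)
txca3: no from onyx -> abort (commits=0)
tx99c: no from onyx, lumen -> abort (commits=0)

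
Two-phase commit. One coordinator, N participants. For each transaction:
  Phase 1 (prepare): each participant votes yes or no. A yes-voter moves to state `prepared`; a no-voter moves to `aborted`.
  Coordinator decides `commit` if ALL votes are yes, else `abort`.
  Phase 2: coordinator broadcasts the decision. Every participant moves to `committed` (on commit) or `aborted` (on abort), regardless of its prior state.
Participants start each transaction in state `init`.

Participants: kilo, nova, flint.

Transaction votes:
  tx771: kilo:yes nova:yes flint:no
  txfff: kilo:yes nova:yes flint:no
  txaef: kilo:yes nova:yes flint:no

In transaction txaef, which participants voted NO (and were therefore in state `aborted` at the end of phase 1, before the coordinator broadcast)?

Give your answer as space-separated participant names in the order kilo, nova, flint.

Txn txaef phase 1: kilo yes -> prepared; nova yes -> prepared; flint no -> aborted

Answer: flint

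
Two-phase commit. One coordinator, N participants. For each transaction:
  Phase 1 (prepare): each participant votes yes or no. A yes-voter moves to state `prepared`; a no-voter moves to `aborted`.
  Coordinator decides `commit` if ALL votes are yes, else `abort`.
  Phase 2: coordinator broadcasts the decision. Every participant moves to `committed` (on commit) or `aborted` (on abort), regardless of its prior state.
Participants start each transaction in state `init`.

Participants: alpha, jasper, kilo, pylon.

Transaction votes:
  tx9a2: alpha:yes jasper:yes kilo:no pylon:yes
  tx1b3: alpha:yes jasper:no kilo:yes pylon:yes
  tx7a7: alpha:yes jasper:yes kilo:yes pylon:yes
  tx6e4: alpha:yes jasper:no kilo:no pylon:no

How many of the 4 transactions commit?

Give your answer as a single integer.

Answer: 1

Derivation:
tx9a2: no from kilo -> abort (commits=0)
tx1b3: no from jasper -> abort (commits=0)
tx7a7: all yes -> commit (commits=1)
tx6e4: no from jasper, kilo, pylon -> abort (commits=1)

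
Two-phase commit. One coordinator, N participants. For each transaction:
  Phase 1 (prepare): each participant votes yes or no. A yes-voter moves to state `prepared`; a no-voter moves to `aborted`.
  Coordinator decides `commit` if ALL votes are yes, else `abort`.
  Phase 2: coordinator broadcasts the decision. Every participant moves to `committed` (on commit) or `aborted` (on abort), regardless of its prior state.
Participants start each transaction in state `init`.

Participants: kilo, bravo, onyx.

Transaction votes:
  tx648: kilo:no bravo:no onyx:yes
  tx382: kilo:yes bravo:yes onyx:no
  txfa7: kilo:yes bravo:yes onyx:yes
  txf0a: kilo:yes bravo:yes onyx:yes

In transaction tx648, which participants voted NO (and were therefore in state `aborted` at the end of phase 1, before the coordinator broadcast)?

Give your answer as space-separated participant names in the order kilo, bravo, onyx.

Txn tx648 phase 1: kilo no -> aborted; bravo no -> aborted; onyx yes -> prepared

Answer: kilo bravo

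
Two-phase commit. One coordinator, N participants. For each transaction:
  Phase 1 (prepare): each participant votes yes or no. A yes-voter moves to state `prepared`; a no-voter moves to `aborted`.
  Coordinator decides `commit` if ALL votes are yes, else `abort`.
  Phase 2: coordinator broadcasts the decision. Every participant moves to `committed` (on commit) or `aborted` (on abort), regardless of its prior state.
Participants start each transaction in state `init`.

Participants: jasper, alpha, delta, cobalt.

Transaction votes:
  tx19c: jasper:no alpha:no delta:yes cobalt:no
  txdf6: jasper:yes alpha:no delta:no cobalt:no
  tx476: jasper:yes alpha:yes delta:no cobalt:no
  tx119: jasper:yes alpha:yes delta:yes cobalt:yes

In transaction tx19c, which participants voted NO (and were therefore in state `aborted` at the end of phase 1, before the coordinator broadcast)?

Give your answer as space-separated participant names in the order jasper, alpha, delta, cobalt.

Txn tx19c phase 1: jasper no -> aborted; alpha no -> aborted; delta yes -> prepared; cobalt no -> aborted

Answer: jasper alpha cobalt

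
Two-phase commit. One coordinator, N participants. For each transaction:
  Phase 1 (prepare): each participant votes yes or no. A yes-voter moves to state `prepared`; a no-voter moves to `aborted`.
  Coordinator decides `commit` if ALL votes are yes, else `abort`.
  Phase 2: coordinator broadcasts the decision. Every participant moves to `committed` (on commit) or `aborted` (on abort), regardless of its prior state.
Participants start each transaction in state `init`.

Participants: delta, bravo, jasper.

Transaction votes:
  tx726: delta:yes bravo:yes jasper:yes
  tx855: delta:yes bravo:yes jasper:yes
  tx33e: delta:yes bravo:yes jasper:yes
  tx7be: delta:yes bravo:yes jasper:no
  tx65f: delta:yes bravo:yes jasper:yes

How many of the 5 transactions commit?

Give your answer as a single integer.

Answer: 4

Derivation:
tx726: all yes -> commit (commits=1)
tx855: all yes -> commit (commits=2)
tx33e: all yes -> commit (commits=3)
tx7be: no from jasper -> abort (commits=3)
tx65f: all yes -> commit (commits=4)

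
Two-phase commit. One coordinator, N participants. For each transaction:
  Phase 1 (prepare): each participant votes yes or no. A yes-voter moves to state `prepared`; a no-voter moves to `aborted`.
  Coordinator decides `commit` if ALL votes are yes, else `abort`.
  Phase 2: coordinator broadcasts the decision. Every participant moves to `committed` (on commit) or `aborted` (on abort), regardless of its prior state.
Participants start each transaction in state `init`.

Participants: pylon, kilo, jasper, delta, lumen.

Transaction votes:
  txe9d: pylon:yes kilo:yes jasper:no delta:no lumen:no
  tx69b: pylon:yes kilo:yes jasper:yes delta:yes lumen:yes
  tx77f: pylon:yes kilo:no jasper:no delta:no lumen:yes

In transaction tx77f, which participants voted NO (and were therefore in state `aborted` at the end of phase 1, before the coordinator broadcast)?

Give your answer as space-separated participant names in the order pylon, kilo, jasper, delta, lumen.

Txn tx77f phase 1: pylon yes -> prepared; kilo no -> aborted; jasper no -> aborted; delta no -> aborted; lumen yes -> prepared

Answer: kilo jasper delta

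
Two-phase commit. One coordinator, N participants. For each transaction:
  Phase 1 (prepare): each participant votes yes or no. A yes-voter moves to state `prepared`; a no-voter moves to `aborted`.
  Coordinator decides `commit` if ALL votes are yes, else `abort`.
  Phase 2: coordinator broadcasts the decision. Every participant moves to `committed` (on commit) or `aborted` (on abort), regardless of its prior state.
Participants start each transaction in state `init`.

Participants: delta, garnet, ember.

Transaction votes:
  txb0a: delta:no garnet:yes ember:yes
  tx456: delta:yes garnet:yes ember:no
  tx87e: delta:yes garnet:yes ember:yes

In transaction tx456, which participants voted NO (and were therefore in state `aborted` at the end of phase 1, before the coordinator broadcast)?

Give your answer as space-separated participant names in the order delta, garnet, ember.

Answer: ember

Derivation:
Txn tx456 phase 1: delta yes -> prepared; garnet yes -> prepared; ember no -> aborted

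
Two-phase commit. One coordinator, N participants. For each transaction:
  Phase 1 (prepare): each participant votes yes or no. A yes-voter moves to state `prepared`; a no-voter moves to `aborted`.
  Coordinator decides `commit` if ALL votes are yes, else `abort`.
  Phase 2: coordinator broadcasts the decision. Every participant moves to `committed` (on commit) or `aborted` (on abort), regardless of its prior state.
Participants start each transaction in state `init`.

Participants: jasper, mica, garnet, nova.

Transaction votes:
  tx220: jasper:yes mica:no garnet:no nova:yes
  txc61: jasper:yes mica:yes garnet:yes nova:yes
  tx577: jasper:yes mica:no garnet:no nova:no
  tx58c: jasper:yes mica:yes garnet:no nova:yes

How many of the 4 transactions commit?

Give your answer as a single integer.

tx220: no from mica, garnet -> abort (commits=0)
txc61: all yes -> commit (commits=1)
tx577: no from mica, garnet, nova -> abort (commits=1)
tx58c: no from garnet -> abort (commits=1)

Answer: 1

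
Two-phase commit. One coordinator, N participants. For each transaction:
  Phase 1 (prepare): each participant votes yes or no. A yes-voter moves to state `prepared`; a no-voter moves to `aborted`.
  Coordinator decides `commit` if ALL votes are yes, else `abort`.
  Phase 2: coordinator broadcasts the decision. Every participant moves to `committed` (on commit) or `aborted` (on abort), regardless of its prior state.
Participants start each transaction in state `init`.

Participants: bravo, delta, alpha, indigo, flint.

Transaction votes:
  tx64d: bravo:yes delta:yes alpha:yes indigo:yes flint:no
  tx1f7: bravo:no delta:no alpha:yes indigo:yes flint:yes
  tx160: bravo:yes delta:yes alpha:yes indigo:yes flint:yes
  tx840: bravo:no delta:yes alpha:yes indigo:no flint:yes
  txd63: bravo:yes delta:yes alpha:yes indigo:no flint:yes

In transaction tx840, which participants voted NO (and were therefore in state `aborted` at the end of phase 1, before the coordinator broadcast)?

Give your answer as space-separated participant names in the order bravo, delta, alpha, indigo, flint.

Txn tx840 phase 1: bravo no -> aborted; delta yes -> prepared; alpha yes -> prepared; indigo no -> aborted; flint yes -> prepared

Answer: bravo indigo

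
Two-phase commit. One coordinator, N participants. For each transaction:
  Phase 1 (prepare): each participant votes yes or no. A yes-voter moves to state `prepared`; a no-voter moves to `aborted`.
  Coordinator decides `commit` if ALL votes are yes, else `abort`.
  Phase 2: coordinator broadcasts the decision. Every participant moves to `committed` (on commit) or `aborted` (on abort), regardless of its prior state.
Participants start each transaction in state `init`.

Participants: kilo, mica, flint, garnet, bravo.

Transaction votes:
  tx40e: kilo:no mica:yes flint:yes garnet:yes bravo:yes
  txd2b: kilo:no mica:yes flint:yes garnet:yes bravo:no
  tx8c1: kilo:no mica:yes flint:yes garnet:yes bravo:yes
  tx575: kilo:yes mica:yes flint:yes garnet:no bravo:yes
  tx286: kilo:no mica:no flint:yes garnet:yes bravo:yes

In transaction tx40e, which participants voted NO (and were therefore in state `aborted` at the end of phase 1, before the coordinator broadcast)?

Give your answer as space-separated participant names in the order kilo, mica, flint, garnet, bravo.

Answer: kilo

Derivation:
Txn tx40e phase 1: kilo no -> aborted; mica yes -> prepared; flint yes -> prepared; garnet yes -> prepared; bravo yes -> prepared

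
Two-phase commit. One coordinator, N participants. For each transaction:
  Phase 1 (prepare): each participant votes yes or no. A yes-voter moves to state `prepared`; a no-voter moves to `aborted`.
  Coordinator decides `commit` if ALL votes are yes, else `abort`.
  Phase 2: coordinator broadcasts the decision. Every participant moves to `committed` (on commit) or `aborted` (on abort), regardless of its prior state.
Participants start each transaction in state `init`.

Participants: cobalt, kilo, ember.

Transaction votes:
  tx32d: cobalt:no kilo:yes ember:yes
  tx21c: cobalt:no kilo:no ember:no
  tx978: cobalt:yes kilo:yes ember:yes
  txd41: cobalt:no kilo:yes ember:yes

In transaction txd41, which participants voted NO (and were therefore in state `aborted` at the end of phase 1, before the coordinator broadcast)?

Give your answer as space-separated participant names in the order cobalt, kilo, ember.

Txn txd41 phase 1: cobalt no -> aborted; kilo yes -> prepared; ember yes -> prepared

Answer: cobalt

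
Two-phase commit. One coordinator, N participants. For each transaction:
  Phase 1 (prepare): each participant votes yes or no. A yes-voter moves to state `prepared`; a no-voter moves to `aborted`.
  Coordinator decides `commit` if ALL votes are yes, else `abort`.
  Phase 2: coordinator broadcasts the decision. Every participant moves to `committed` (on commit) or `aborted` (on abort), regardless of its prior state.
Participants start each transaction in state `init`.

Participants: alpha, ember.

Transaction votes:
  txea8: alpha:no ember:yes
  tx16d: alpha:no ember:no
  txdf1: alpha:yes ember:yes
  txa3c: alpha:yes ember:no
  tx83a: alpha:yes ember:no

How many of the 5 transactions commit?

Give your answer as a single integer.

Answer: 1

Derivation:
txea8: no from alpha -> abort (commits=0)
tx16d: no from alpha, ember -> abort (commits=0)
txdf1: all yes -> commit (commits=1)
txa3c: no from ember -> abort (commits=1)
tx83a: no from ember -> abort (commits=1)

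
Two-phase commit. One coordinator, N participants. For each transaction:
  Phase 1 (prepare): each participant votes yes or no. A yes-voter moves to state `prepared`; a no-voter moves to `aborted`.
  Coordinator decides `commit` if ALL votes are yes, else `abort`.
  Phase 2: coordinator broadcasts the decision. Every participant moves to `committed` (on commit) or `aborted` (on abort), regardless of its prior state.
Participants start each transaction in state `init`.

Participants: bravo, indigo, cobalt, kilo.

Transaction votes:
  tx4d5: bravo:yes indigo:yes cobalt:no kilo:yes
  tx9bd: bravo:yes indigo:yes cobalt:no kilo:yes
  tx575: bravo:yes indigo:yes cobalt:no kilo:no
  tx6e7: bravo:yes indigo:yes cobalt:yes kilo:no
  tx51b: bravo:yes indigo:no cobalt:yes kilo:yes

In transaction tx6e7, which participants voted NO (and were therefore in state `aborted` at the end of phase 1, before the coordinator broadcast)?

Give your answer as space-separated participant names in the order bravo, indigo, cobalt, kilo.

Txn tx6e7 phase 1: bravo yes -> prepared; indigo yes -> prepared; cobalt yes -> prepared; kilo no -> aborted

Answer: kilo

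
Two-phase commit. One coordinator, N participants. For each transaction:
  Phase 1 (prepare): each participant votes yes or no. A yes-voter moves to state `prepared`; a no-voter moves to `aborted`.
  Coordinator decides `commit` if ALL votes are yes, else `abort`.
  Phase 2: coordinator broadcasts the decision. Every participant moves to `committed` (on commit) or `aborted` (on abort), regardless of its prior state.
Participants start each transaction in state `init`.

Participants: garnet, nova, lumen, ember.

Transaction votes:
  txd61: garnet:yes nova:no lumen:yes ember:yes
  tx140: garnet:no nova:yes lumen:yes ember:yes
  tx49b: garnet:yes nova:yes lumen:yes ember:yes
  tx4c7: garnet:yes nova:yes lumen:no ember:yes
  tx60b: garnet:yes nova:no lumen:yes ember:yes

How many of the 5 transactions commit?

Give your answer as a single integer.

Answer: 1

Derivation:
txd61: no from nova -> abort (commits=0)
tx140: no from garnet -> abort (commits=0)
tx49b: all yes -> commit (commits=1)
tx4c7: no from lumen -> abort (commits=1)
tx60b: no from nova -> abort (commits=1)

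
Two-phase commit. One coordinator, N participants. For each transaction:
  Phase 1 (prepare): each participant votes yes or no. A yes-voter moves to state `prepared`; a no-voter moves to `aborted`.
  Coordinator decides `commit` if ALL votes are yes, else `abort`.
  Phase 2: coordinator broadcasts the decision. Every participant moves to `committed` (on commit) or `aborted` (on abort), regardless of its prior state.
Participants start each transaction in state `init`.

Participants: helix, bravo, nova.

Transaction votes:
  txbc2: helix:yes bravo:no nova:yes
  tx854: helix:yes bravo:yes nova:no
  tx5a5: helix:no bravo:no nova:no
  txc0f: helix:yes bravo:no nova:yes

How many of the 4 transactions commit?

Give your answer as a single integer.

Answer: 0

Derivation:
txbc2: no from bravo -> abort (commits=0)
tx854: no from nova -> abort (commits=0)
tx5a5: no from helix, bravo, nova -> abort (commits=0)
txc0f: no from bravo -> abort (commits=0)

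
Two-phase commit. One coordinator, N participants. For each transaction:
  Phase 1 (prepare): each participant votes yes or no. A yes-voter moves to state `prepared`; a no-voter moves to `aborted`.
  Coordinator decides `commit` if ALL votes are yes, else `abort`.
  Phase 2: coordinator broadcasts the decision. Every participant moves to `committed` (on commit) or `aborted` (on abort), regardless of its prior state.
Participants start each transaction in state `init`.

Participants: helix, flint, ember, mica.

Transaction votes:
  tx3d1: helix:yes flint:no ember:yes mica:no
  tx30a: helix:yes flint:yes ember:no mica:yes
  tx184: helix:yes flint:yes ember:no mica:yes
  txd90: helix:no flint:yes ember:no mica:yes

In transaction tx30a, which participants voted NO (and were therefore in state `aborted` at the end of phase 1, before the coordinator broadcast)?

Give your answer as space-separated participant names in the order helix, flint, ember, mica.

Txn tx30a phase 1: helix yes -> prepared; flint yes -> prepared; ember no -> aborted; mica yes -> prepared

Answer: ember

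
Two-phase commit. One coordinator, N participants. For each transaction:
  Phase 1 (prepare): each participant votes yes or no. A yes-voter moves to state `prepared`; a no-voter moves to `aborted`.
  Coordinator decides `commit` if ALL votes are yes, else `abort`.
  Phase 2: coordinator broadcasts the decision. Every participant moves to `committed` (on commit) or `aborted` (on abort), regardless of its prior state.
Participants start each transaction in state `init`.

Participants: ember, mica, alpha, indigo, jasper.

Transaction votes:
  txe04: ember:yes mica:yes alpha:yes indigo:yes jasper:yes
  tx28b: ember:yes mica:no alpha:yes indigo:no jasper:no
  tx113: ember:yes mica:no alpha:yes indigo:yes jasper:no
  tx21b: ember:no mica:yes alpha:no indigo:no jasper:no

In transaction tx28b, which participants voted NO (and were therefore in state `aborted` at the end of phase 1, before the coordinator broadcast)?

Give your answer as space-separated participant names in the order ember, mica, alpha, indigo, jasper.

Answer: mica indigo jasper

Derivation:
Txn tx28b phase 1: ember yes -> prepared; mica no -> aborted; alpha yes -> prepared; indigo no -> aborted; jasper no -> aborted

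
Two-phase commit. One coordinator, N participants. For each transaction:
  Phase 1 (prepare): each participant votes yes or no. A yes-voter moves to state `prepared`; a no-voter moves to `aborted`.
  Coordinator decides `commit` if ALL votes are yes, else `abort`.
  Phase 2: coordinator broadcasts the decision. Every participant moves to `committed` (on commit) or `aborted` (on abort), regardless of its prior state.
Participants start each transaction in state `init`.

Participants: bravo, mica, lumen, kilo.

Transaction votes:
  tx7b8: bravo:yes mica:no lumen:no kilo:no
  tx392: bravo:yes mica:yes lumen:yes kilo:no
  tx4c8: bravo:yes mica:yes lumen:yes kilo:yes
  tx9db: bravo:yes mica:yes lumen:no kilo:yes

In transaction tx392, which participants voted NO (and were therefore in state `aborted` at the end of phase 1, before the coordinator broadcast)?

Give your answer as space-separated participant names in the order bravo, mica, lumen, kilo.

Answer: kilo

Derivation:
Txn tx392 phase 1: bravo yes -> prepared; mica yes -> prepared; lumen yes -> prepared; kilo no -> aborted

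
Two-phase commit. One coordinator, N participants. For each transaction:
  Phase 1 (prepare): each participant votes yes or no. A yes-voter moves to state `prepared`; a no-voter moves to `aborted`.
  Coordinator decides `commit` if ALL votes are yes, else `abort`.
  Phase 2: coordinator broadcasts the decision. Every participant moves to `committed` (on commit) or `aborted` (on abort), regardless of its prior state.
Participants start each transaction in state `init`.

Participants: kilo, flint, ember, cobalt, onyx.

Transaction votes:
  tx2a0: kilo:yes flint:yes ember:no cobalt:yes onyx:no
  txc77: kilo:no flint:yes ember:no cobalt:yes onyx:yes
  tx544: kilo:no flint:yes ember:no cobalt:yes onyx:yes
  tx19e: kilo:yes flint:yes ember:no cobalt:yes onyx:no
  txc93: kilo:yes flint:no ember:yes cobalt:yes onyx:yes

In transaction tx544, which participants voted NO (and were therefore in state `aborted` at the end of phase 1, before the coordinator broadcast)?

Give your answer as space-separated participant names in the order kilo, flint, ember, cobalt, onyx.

Answer: kilo ember

Derivation:
Txn tx544 phase 1: kilo no -> aborted; flint yes -> prepared; ember no -> aborted; cobalt yes -> prepared; onyx yes -> prepared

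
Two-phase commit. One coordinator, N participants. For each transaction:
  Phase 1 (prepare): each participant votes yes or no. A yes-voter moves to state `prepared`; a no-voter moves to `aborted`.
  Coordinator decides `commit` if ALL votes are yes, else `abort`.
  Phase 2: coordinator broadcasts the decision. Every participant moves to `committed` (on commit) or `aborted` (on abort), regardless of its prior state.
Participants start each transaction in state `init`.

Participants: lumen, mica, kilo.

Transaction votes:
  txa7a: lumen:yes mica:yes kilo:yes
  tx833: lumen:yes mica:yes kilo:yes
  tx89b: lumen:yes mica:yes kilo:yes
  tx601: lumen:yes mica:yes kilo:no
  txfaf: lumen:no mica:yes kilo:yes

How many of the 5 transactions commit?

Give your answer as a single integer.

txa7a: all yes -> commit (commits=1)
tx833: all yes -> commit (commits=2)
tx89b: all yes -> commit (commits=3)
tx601: no from kilo -> abort (commits=3)
txfaf: no from lumen -> abort (commits=3)

Answer: 3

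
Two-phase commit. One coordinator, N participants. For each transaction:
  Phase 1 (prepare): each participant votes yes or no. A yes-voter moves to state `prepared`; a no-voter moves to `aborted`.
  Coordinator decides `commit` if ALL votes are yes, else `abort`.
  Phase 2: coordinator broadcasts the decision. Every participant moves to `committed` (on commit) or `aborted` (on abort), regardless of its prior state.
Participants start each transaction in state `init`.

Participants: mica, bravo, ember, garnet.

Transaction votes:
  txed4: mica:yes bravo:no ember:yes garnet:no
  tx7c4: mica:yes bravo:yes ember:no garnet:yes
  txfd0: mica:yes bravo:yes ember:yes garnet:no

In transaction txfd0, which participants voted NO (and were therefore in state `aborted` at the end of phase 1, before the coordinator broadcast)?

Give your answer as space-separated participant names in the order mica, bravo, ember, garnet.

Txn txfd0 phase 1: mica yes -> prepared; bravo yes -> prepared; ember yes -> prepared; garnet no -> aborted

Answer: garnet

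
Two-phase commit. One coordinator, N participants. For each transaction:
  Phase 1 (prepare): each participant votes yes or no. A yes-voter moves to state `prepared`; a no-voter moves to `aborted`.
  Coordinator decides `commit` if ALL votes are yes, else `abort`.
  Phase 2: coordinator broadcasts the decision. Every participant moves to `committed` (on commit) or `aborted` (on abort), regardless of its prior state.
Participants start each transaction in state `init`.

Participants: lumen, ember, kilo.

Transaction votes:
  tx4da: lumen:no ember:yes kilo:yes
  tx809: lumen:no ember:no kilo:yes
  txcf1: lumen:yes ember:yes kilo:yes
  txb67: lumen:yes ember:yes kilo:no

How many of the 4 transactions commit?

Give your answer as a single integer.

tx4da: no from lumen -> abort (commits=0)
tx809: no from lumen, ember -> abort (commits=0)
txcf1: all yes -> commit (commits=1)
txb67: no from kilo -> abort (commits=1)

Answer: 1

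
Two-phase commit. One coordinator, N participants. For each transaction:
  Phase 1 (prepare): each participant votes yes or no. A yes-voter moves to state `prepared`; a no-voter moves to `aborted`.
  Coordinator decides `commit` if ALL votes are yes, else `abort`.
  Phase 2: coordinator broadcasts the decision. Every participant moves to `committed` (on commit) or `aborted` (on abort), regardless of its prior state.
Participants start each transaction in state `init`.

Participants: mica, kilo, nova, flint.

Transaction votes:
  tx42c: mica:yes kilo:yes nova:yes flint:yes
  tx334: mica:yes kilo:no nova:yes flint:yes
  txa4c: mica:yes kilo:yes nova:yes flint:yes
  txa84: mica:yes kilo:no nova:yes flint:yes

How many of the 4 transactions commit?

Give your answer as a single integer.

Answer: 2

Derivation:
tx42c: all yes -> commit (commits=1)
tx334: no from kilo -> abort (commits=1)
txa4c: all yes -> commit (commits=2)
txa84: no from kilo -> abort (commits=2)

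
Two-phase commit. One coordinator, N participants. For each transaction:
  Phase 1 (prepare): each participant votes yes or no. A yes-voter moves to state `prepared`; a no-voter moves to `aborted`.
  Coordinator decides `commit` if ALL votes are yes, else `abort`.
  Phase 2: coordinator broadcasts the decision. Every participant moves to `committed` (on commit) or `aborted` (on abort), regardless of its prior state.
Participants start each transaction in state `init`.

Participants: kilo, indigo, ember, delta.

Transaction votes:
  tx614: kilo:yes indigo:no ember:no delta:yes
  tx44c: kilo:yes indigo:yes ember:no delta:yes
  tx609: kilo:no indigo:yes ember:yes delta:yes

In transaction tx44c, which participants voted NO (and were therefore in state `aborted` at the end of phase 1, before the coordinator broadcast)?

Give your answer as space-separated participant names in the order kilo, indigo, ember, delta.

Txn tx44c phase 1: kilo yes -> prepared; indigo yes -> prepared; ember no -> aborted; delta yes -> prepared

Answer: ember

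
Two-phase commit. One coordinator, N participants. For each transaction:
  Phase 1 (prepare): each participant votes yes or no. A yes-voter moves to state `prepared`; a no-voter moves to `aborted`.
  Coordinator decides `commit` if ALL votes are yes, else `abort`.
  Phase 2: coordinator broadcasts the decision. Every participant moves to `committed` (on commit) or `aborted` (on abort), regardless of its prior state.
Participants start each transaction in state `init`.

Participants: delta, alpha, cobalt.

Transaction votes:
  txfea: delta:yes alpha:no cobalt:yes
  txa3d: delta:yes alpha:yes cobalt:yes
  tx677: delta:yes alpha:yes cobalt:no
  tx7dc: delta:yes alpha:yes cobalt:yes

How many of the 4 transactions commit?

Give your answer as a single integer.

Answer: 2

Derivation:
txfea: no from alpha -> abort (commits=0)
txa3d: all yes -> commit (commits=1)
tx677: no from cobalt -> abort (commits=1)
tx7dc: all yes -> commit (commits=2)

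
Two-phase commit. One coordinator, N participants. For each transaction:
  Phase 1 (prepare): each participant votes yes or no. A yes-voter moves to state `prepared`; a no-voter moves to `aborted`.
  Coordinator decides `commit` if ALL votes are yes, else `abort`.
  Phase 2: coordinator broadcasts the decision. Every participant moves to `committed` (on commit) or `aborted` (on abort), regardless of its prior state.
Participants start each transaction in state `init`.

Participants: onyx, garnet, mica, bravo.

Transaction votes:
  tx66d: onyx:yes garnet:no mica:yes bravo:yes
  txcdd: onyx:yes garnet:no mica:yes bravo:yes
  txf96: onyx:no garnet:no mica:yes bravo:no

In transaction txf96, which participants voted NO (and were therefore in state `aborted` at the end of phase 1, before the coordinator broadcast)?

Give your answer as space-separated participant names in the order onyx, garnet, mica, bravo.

Txn txf96 phase 1: onyx no -> aborted; garnet no -> aborted; mica yes -> prepared; bravo no -> aborted

Answer: onyx garnet bravo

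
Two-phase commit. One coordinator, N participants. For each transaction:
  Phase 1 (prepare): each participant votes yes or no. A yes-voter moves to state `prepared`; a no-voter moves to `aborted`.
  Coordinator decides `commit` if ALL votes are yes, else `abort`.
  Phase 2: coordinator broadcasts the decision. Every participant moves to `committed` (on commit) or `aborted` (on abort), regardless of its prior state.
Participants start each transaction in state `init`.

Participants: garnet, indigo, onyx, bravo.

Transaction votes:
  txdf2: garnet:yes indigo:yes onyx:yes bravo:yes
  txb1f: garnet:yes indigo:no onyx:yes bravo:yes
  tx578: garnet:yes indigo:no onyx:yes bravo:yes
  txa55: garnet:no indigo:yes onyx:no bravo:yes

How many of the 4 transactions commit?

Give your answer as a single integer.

Answer: 1

Derivation:
txdf2: all yes -> commit (commits=1)
txb1f: no from indigo -> abort (commits=1)
tx578: no from indigo -> abort (commits=1)
txa55: no from garnet, onyx -> abort (commits=1)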